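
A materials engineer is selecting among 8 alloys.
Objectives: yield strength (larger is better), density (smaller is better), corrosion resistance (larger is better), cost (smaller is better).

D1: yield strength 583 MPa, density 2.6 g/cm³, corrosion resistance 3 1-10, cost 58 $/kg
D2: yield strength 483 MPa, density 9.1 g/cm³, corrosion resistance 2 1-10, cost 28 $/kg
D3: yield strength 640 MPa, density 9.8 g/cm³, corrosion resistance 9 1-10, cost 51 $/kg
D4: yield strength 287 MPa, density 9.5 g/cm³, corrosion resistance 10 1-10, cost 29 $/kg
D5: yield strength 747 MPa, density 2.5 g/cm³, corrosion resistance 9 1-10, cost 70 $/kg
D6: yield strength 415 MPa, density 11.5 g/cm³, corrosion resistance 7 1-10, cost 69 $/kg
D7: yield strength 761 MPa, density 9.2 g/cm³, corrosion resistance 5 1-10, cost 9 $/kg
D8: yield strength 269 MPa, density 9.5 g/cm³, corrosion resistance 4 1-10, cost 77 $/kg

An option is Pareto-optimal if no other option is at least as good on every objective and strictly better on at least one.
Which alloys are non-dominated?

D1, D2, D3, D4, D5, D7

D1: not dominated.
D2: not dominated.
D3: not dominated.
D4: not dominated (best corrosion resistance).
D5: not dominated (best density).
D6: dominated by D3 (yield strength 640≥415, density 9.8≤11.5, corrosion resistance 9≥7, cost 51≤69).
D7: not dominated (best yield strength).
D8: dominated by D4 (yield strength 287≥269, density 9.5≤9.5, corrosion resistance 10≥4, cost 29≤77).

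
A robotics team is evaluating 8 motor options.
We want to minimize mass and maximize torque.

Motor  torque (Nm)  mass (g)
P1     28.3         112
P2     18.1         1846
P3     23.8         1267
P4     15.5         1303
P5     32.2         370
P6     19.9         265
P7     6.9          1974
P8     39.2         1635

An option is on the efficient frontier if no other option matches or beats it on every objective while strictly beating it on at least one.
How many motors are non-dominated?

3

P1: not dominated (best mass).
P2: dominated by P1 (torque 28.3≥18.1, mass 112≤1846).
P3: dominated by P1 (torque 28.3≥23.8, mass 112≤1267).
P4: dominated by P1 (torque 28.3≥15.5, mass 112≤1303).
P5: not dominated.
P6: dominated by P1 (torque 28.3≥19.9, mass 112≤265).
P7: dominated by P1 (torque 28.3≥6.9, mass 112≤1974).
P8: not dominated (best torque).
Pareto-optimal: P1, P5, P8 → 3.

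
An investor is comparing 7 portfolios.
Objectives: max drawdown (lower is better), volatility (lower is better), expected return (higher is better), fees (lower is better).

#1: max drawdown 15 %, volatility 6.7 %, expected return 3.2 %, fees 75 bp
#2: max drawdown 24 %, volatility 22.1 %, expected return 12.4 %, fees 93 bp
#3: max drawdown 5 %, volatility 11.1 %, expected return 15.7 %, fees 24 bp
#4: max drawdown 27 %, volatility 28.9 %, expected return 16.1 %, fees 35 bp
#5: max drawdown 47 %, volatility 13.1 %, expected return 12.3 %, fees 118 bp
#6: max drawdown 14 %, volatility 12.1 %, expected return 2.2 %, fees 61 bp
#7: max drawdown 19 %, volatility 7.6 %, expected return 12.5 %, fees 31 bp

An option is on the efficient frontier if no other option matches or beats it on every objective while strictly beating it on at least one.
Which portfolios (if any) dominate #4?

none

#1: worse on expected return (3.2 vs 16.1).
#2: worse on expected return (12.4 vs 16.1).
#3: worse on expected return (15.7 vs 16.1).
#5: worse on max drawdown (47 vs 27).
#6: worse on expected return (2.2 vs 16.1).
#7: worse on expected return (12.5 vs 16.1).
No option dominates #4.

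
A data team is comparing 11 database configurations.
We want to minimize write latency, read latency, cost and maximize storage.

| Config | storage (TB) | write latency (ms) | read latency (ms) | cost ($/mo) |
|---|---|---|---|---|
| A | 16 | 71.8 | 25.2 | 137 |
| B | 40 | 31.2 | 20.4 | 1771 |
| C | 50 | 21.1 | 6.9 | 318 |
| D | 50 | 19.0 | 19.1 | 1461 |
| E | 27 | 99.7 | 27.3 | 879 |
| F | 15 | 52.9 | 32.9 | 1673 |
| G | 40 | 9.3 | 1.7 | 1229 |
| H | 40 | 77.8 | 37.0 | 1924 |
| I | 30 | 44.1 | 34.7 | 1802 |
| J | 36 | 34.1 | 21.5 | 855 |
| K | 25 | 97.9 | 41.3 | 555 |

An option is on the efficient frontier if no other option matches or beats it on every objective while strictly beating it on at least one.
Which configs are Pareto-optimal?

A: not dominated (best cost).
B: dominated by C (storage 50≥40, write latency 21.1≤31.2, read latency 6.9≤20.4, cost 318≤1771).
C: not dominated.
D: not dominated.
E: dominated by C (storage 50≥27, write latency 21.1≤99.7, read latency 6.9≤27.3, cost 318≤879).
F: dominated by C (storage 50≥15, write latency 21.1≤52.9, read latency 6.9≤32.9, cost 318≤1673).
G: not dominated (best write latency).
H: dominated by B (storage 40≥40, write latency 31.2≤77.8, read latency 20.4≤37.0, cost 1771≤1924).
I: dominated by B (storage 40≥30, write latency 31.2≤44.1, read latency 20.4≤34.7, cost 1771≤1802).
J: dominated by C (storage 50≥36, write latency 21.1≤34.1, read latency 6.9≤21.5, cost 318≤855).
K: dominated by C (storage 50≥25, write latency 21.1≤97.9, read latency 6.9≤41.3, cost 318≤555).

A, C, D, G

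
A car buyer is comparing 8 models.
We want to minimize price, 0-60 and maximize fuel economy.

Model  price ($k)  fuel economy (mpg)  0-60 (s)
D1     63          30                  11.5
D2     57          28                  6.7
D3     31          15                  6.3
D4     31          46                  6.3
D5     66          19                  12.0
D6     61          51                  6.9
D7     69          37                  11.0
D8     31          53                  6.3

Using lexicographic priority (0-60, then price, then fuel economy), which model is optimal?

First minimize 0-60: best is 6.3, kept {D3, D4, D8}.
Then minimize price: best is 31, kept {D3, D4, D8}.
Then maximize fuel economy: best is 53, kept {D8}.

D8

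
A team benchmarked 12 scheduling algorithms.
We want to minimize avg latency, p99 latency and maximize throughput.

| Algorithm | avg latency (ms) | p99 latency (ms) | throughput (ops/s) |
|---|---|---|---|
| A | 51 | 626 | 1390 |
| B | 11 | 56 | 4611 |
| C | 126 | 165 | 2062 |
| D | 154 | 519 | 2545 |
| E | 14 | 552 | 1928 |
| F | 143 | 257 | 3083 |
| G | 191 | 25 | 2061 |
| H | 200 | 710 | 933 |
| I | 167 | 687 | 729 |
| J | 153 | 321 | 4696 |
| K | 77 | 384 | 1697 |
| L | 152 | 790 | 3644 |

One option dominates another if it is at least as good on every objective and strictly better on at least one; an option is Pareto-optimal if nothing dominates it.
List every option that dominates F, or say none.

B: avg latency 11≤143, p99 latency 56≤257, throughput 4611≥3083 — dominates F.
Others (A, C, D, E, G, H, I, J, K, L) are each worse than F on at least one objective.

B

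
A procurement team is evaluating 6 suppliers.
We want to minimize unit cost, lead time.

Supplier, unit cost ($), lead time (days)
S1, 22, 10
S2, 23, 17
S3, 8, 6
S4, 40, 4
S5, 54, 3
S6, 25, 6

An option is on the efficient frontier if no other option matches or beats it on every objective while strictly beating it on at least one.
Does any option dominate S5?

S1: worse on lead time (10 vs 3).
S2: worse on lead time (17 vs 3).
S3: worse on lead time (6 vs 3).
S4: worse on lead time (4 vs 3).
S6: worse on lead time (6 vs 3).
No option is at least as good as S5 on every objective and strictly better on one.

No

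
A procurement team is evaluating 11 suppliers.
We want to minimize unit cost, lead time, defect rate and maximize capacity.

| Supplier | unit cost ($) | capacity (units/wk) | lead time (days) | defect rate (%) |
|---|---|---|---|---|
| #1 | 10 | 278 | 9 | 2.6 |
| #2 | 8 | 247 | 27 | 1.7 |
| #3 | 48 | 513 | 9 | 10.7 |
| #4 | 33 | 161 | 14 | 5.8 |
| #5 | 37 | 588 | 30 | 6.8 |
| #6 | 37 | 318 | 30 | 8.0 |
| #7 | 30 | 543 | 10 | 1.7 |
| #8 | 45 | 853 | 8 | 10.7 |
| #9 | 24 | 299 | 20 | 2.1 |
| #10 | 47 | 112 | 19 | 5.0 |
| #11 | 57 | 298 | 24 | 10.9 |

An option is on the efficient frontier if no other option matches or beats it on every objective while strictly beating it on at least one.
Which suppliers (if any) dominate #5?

none

#1: worse on capacity (278 vs 588).
#2: worse on capacity (247 vs 588).
#3: worse on unit cost (48 vs 37).
#4: worse on capacity (161 vs 588).
#6: worse on capacity (318 vs 588).
#7: worse on capacity (543 vs 588).
#8: worse on unit cost (45 vs 37).
#9: worse on capacity (299 vs 588).
#10: worse on unit cost (47 vs 37).
#11: worse on unit cost (57 vs 37).
No option dominates #5.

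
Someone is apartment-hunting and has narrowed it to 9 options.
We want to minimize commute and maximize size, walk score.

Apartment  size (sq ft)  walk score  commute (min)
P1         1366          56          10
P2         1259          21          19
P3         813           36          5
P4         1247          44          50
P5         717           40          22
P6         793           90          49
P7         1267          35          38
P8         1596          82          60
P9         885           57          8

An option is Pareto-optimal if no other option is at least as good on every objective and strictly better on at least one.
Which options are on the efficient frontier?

P1: not dominated.
P2: dominated by P1 (size 1366≥1259, walk score 56≥21, commute 10≤19).
P3: not dominated (best commute).
P4: dominated by P1 (size 1366≥1247, walk score 56≥44, commute 10≤50).
P5: dominated by P1 (size 1366≥717, walk score 56≥40, commute 10≤22).
P6: not dominated (best walk score).
P7: dominated by P1 (size 1366≥1267, walk score 56≥35, commute 10≤38).
P8: not dominated (best size).
P9: not dominated.

P1, P3, P6, P8, P9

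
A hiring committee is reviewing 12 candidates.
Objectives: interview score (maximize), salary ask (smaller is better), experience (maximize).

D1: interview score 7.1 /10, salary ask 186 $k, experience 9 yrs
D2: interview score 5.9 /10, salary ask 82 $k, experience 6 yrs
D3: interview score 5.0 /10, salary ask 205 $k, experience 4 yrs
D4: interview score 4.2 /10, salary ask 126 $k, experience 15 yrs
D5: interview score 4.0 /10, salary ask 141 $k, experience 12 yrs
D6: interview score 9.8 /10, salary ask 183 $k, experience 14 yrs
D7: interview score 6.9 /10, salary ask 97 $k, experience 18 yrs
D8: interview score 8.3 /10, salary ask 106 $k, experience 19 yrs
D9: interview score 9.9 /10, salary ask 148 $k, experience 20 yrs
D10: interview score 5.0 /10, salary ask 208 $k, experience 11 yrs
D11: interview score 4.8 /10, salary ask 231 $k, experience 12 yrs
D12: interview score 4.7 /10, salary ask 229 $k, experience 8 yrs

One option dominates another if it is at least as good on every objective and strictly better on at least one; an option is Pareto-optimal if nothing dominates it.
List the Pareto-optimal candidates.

D1: dominated by D6 (interview score 9.8≥7.1, salary ask 183≤186, experience 14≥9).
D2: not dominated (best salary ask).
D3: dominated by D1 (interview score 7.1≥5.0, salary ask 186≤205, experience 9≥4).
D4: dominated by D7 (interview score 6.9≥4.2, salary ask 97≤126, experience 18≥15).
D5: dominated by D4 (interview score 4.2≥4.0, salary ask 126≤141, experience 15≥12).
D6: dominated by D9 (interview score 9.9≥9.8, salary ask 148≤183, experience 20≥14).
D7: not dominated.
D8: not dominated.
D9: not dominated (best interview score).
D10: dominated by D6 (interview score 9.8≥5.0, salary ask 183≤208, experience 14≥11).
D11: dominated by D6 (interview score 9.8≥4.8, salary ask 183≤231, experience 14≥12).
D12: dominated by D1 (interview score 7.1≥4.7, salary ask 186≤229, experience 9≥8).

D2, D7, D8, D9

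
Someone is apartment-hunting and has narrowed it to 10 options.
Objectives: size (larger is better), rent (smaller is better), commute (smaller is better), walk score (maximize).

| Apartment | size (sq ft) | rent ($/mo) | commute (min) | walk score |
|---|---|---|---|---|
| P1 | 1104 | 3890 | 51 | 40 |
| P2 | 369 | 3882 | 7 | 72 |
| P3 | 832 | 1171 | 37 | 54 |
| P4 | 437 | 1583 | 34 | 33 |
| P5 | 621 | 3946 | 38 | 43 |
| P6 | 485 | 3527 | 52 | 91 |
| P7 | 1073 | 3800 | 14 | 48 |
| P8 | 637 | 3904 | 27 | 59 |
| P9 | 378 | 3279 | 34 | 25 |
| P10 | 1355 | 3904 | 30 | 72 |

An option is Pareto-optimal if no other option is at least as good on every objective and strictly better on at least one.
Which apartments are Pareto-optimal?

P1: not dominated.
P2: not dominated (best commute).
P3: not dominated (best rent).
P4: not dominated.
P5: dominated by P3 (size 832≥621, rent 1171≤3946, commute 37≤38, walk score 54≥43).
P6: not dominated (best walk score).
P7: not dominated.
P8: not dominated.
P9: dominated by P4 (size 437≥378, rent 1583≤3279, commute 34≤34, walk score 33≥25).
P10: not dominated (best size).

P1, P2, P3, P4, P6, P7, P8, P10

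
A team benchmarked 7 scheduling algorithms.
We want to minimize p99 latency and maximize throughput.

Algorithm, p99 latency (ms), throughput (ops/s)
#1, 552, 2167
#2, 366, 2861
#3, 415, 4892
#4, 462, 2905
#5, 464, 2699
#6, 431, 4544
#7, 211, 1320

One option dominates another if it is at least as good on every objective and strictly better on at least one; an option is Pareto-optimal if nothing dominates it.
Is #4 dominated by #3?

Yes

#3 vs #4: p99 latency 415≤462, throughput 4892≥2905 — #3 is at least as good on every objective with at least one strict improvement.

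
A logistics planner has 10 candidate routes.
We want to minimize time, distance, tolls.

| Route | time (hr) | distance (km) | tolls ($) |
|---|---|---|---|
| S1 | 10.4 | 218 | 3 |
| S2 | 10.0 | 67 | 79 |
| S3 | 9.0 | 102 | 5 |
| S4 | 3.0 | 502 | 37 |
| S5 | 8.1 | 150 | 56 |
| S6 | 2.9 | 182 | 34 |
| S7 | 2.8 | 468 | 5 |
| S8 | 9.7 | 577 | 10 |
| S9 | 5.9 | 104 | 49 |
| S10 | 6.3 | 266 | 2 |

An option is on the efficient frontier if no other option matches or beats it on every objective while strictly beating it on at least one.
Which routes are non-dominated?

S1: not dominated.
S2: not dominated (best distance).
S3: not dominated.
S4: dominated by S6 (time 2.9≤3.0, distance 182≤502, tolls 34≤37).
S5: dominated by S9 (time 5.9≤8.1, distance 104≤150, tolls 49≤56).
S6: not dominated.
S7: not dominated (best time).
S8: dominated by S3 (time 9.0≤9.7, distance 102≤577, tolls 5≤10).
S9: not dominated.
S10: not dominated (best tolls).

S1, S2, S3, S6, S7, S9, S10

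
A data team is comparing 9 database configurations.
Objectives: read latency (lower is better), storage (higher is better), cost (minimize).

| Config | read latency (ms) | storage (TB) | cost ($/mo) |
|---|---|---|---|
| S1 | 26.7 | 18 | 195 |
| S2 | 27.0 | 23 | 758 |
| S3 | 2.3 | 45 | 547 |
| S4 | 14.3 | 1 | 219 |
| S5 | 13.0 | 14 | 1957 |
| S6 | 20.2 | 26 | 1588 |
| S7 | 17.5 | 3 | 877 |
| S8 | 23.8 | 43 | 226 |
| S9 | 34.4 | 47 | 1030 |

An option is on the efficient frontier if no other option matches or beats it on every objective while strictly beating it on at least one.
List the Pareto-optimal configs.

S1: not dominated (best cost).
S2: dominated by S3 (read latency 2.3≤27.0, storage 45≥23, cost 547≤758).
S3: not dominated (best read latency).
S4: not dominated.
S5: dominated by S3 (read latency 2.3≤13.0, storage 45≥14, cost 547≤1957).
S6: dominated by S3 (read latency 2.3≤20.2, storage 45≥26, cost 547≤1588).
S7: dominated by S3 (read latency 2.3≤17.5, storage 45≥3, cost 547≤877).
S8: not dominated.
S9: not dominated (best storage).

S1, S3, S4, S8, S9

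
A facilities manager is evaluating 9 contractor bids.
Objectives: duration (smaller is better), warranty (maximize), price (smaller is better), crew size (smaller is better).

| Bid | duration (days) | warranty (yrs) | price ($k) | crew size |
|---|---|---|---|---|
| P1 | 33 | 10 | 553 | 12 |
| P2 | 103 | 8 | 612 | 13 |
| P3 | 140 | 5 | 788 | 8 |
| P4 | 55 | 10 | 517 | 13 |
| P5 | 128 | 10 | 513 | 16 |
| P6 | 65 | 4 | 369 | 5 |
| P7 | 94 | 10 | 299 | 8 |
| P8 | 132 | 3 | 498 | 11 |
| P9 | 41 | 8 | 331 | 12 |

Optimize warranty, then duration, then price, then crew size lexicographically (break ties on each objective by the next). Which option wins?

P1

First maximize warranty: best is 10, kept {P1, P4, P5, P7}.
Then minimize duration: best is 33, kept {P1}.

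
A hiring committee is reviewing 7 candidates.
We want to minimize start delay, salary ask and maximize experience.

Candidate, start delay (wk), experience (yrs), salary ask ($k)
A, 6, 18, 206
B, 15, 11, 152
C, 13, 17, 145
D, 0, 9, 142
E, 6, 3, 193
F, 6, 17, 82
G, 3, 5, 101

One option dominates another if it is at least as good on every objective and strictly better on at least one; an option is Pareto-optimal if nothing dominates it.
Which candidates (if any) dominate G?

A: worse on start delay (6 vs 3).
B: worse on start delay (15 vs 3).
C: worse on start delay (13 vs 3).
D: worse on salary ask (142 vs 101).
E: worse on start delay (6 vs 3).
F: worse on start delay (6 vs 3).
No option dominates G.

none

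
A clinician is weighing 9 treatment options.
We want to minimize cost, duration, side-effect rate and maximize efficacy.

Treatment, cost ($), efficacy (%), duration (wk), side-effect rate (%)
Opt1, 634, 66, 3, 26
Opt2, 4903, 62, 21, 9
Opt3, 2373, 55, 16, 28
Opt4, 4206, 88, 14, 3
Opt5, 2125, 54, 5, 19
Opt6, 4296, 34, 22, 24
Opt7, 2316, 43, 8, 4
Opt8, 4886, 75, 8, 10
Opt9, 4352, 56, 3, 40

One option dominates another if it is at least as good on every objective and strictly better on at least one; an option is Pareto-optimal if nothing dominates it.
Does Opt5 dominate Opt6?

Opt5 vs Opt6: cost 2125≤4296, efficacy 54≥34, duration 5≤22, side-effect rate 19≤24 — Opt5 is at least as good on every objective with at least one strict improvement.

Yes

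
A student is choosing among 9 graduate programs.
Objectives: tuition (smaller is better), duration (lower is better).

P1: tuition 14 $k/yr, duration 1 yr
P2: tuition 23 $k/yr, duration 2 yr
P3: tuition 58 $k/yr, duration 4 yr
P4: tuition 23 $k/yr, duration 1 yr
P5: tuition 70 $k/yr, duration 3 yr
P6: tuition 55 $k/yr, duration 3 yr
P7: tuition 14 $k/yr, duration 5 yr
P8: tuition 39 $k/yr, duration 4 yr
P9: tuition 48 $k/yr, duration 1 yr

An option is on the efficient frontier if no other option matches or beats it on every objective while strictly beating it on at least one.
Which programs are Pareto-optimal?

P1

P1: not dominated.
P2: dominated by P1 (tuition 14≤23, duration 1≤2).
P3: dominated by P1 (tuition 14≤58, duration 1≤4).
P4: dominated by P1 (tuition 14≤23, duration 1≤1).
P5: dominated by P1 (tuition 14≤70, duration 1≤3).
P6: dominated by P1 (tuition 14≤55, duration 1≤3).
P7: dominated by P1 (tuition 14≤14, duration 1≤5).
P8: dominated by P1 (tuition 14≤39, duration 1≤4).
P9: dominated by P1 (tuition 14≤48, duration 1≤1).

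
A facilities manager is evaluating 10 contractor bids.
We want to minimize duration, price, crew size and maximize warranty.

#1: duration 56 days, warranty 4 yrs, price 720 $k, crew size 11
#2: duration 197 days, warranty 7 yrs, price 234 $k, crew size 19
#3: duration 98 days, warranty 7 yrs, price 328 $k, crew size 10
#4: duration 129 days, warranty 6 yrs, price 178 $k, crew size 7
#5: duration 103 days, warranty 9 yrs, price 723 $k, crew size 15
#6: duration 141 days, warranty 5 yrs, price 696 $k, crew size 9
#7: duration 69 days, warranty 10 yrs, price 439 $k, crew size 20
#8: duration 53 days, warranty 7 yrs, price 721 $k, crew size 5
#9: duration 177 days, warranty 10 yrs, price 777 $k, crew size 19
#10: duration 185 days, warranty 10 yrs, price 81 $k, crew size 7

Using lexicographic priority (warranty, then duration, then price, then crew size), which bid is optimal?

#7

First maximize warranty: best is 10, kept {#7, #9, #10}.
Then minimize duration: best is 69, kept {#7}.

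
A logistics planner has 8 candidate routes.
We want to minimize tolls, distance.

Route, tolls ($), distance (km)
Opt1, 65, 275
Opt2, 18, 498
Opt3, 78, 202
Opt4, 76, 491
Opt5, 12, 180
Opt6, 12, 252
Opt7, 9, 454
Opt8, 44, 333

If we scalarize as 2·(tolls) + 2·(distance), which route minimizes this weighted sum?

Opt5

Opt1: 2·65 + 2·275 = 680
Opt2: 2·18 + 2·498 = 1032
Opt3: 2·78 + 2·202 = 560
Opt4: 2·76 + 2·491 = 1134
Opt5: 2·12 + 2·180 = 384
Opt6: 2·12 + 2·252 = 528
Opt7: 2·9 + 2·454 = 926
Opt8: 2·44 + 2·333 = 754
Lowest: Opt5 at 384.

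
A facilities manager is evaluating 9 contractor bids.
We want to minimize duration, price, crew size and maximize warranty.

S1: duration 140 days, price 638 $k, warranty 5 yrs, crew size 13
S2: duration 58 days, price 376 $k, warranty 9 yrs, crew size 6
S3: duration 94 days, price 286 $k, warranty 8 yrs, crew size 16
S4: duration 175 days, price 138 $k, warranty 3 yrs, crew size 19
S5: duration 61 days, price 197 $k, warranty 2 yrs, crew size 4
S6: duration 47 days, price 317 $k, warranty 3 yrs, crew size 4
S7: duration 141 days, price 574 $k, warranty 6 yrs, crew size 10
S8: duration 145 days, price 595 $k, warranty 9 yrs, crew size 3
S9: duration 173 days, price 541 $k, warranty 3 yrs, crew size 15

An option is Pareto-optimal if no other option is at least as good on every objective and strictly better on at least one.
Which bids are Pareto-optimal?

S1: dominated by S2 (duration 58≤140, price 376≤638, warranty 9≥5, crew size 6≤13).
S2: not dominated.
S3: not dominated.
S4: not dominated (best price).
S5: not dominated.
S6: not dominated (best duration).
S7: dominated by S2 (duration 58≤141, price 376≤574, warranty 9≥6, crew size 6≤10).
S8: not dominated (best crew size).
S9: dominated by S2 (duration 58≤173, price 376≤541, warranty 9≥3, crew size 6≤15).

S2, S3, S4, S5, S6, S8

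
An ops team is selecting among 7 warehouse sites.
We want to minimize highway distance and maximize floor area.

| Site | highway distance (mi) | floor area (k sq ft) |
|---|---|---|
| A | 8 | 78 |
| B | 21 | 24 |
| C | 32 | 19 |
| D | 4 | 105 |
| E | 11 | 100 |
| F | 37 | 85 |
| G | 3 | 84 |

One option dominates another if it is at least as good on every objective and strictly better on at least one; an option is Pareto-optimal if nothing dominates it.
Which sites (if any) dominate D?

A: worse on highway distance (8 vs 4).
B: worse on highway distance (21 vs 4).
C: worse on highway distance (32 vs 4).
E: worse on highway distance (11 vs 4).
F: worse on highway distance (37 vs 4).
G: worse on floor area (84 vs 105).
No option dominates D.

none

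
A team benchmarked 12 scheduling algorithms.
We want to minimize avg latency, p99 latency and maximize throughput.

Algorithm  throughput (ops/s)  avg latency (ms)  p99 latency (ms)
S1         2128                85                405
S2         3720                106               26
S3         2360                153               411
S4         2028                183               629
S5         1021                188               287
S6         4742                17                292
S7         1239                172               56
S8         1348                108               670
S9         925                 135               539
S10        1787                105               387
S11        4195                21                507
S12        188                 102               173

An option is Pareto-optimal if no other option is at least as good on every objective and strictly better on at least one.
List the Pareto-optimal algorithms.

S1: dominated by S6 (throughput 4742≥2128, avg latency 17≤85, p99 latency 292≤405).
S2: not dominated (best p99 latency).
S3: dominated by S2 (throughput 3720≥2360, avg latency 106≤153, p99 latency 26≤411).
S4: dominated by S1 (throughput 2128≥2028, avg latency 85≤183, p99 latency 405≤629).
S5: dominated by S2 (throughput 3720≥1021, avg latency 106≤188, p99 latency 26≤287).
S6: not dominated (best throughput).
S7: dominated by S2 (throughput 3720≥1239, avg latency 106≤172, p99 latency 26≤56).
S8: dominated by S1 (throughput 2128≥1348, avg latency 85≤108, p99 latency 405≤670).
S9: dominated by S1 (throughput 2128≥925, avg latency 85≤135, p99 latency 405≤539).
S10: dominated by S6 (throughput 4742≥1787, avg latency 17≤105, p99 latency 292≤387).
S11: dominated by S6 (throughput 4742≥4195, avg latency 17≤21, p99 latency 292≤507).
S12: not dominated.

S2, S6, S12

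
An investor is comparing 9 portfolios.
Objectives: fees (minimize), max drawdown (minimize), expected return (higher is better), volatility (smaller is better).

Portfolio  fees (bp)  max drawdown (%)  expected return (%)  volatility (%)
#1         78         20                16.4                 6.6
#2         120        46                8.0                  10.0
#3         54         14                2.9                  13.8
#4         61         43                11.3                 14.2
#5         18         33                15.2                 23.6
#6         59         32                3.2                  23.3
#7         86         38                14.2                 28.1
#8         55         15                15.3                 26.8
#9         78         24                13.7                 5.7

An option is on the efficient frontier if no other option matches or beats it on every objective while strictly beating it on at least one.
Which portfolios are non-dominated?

#1, #3, #4, #5, #6, #8, #9

#1: not dominated (best expected return).
#2: dominated by #1 (fees 78≤120, max drawdown 20≤46, expected return 16.4≥8.0, volatility 6.6≤10.0).
#3: not dominated (best max drawdown).
#4: not dominated.
#5: not dominated (best fees).
#6: not dominated.
#7: dominated by #1 (fees 78≤86, max drawdown 20≤38, expected return 16.4≥14.2, volatility 6.6≤28.1).
#8: not dominated.
#9: not dominated (best volatility).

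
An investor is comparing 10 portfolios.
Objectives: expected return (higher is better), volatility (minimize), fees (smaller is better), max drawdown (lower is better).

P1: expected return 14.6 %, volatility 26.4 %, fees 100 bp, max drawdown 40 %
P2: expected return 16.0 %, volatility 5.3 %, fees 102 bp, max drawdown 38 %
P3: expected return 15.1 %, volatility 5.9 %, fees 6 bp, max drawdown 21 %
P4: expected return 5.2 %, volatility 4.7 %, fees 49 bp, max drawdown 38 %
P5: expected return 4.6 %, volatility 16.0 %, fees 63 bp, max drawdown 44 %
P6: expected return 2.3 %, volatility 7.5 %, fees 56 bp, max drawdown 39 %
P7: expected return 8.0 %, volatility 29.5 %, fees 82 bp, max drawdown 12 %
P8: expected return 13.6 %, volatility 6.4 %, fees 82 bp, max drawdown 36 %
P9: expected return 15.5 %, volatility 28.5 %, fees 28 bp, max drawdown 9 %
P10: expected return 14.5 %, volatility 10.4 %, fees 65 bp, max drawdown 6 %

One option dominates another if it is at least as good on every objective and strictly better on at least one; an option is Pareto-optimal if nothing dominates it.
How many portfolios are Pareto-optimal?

P1: dominated by P3 (expected return 15.1≥14.6, volatility 5.9≤26.4, fees 6≤100, max drawdown 21≤40).
P2: not dominated (best expected return).
P3: not dominated (best fees).
P4: not dominated (best volatility).
P5: dominated by P3 (expected return 15.1≥4.6, volatility 5.9≤16.0, fees 6≤63, max drawdown 21≤44).
P6: dominated by P3 (expected return 15.1≥2.3, volatility 5.9≤7.5, fees 6≤56, max drawdown 21≤39).
P7: dominated by P9 (expected return 15.5≥8.0, volatility 28.5≤29.5, fees 28≤82, max drawdown 9≤12).
P8: dominated by P3 (expected return 15.1≥13.6, volatility 5.9≤6.4, fees 6≤82, max drawdown 21≤36).
P9: not dominated.
P10: not dominated (best max drawdown).
Pareto-optimal: P2, P3, P4, P9, P10 → 5.

5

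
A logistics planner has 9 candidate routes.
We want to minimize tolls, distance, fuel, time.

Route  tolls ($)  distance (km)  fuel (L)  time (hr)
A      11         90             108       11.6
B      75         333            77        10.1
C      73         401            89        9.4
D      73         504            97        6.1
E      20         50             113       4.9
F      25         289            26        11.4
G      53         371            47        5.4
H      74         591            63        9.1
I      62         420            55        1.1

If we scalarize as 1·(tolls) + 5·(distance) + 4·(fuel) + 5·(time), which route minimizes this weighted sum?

E

A: 1·11 + 5·90 + 4·108 + 5·11.6 = 951.0
B: 1·75 + 5·333 + 4·77 + 5·10.1 = 2098.5
C: 1·73 + 5·401 + 4·89 + 5·9.4 = 2481.0
D: 1·73 + 5·504 + 4·97 + 5·6.1 = 3011.5
E: 1·20 + 5·50 + 4·113 + 5·4.9 = 746.5
F: 1·25 + 5·289 + 4·26 + 5·11.4 = 1631.0
G: 1·53 + 5·371 + 4·47 + 5·5.4 = 2123.0
H: 1·74 + 5·591 + 4·63 + 5·9.1 = 3326.5
I: 1·62 + 5·420 + 4·55 + 5·1.1 = 2387.5
Lowest: E at 746.5.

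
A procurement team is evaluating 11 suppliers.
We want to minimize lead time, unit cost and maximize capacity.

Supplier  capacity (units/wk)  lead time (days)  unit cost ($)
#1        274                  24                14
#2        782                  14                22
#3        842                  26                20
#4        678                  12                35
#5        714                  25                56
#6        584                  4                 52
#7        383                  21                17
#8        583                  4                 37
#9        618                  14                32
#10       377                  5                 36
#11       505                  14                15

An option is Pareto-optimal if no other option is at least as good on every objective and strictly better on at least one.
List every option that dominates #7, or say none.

#11: capacity 505≥383, lead time 14≤21, unit cost 15≤17 — dominates #7.
Others (#1, #2, #3, #4, #5, #6, #8, #9, #10) are each worse than #7 on at least one objective.

#11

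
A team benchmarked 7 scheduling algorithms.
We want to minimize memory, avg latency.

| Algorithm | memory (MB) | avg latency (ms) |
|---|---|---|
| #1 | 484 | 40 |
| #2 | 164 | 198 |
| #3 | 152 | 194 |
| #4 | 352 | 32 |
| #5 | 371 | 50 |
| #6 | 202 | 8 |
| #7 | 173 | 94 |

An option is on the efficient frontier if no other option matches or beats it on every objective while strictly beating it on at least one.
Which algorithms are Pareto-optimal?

#1: dominated by #4 (memory 352≤484, avg latency 32≤40).
#2: dominated by #3 (memory 152≤164, avg latency 194≤198).
#3: not dominated (best memory).
#4: dominated by #6 (memory 202≤352, avg latency 8≤32).
#5: dominated by #4 (memory 352≤371, avg latency 32≤50).
#6: not dominated (best avg latency).
#7: not dominated.

#3, #6, #7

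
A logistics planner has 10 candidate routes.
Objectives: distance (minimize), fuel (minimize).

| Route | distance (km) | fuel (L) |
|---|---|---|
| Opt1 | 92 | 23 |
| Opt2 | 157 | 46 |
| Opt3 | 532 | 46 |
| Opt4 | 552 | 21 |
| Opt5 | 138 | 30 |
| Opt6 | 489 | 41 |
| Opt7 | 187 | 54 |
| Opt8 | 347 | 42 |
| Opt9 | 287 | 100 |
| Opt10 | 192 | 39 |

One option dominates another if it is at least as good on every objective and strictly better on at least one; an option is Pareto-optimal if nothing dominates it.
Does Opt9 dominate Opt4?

Opt9 vs Opt4: Opt9 is worse on fuel (100 vs 21), so it does not dominate Opt4.

No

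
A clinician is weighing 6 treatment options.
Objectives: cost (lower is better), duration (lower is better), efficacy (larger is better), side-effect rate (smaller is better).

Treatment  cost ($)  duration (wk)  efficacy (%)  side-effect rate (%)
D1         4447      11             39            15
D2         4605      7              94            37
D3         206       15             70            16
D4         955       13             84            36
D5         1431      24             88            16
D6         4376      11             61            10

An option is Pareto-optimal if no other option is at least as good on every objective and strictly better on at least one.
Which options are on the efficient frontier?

D1: dominated by D6 (cost 4376≤4447, duration 11≤11, efficacy 61≥39, side-effect rate 10≤15).
D2: not dominated (best duration).
D3: not dominated (best cost).
D4: not dominated.
D5: not dominated.
D6: not dominated (best side-effect rate).

D2, D3, D4, D5, D6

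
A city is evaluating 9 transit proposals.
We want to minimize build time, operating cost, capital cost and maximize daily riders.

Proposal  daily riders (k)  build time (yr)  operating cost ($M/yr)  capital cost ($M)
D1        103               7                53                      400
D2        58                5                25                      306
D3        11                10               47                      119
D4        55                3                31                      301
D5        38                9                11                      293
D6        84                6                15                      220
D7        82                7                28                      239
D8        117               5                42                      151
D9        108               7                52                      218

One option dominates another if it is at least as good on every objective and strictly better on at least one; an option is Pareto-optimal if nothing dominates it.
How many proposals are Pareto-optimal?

D1: dominated by D8 (daily riders 117≥103, build time 5≤7, operating cost 42≤53, capital cost 151≤400).
D2: not dominated.
D3: not dominated (best capital cost).
D4: not dominated (best build time).
D5: not dominated (best operating cost).
D6: not dominated.
D7: dominated by D6 (daily riders 84≥82, build time 6≤7, operating cost 15≤28, capital cost 220≤239).
D8: not dominated (best daily riders).
D9: dominated by D8 (daily riders 117≥108, build time 5≤7, operating cost 42≤52, capital cost 151≤218).
Pareto-optimal: D2, D3, D4, D5, D6, D8 → 6.

6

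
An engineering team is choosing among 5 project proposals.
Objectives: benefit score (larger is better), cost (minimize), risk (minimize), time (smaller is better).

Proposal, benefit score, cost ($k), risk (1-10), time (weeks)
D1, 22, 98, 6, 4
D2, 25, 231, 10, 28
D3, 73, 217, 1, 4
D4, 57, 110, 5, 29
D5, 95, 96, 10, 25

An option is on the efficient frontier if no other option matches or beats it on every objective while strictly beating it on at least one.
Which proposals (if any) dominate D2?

D3: benefit score 73≥25, cost 217≤231, risk 1≤10, time 4≤28 — dominates D2.
D5: benefit score 95≥25, cost 96≤231, risk 10≤10, time 25≤28 — dominates D2.
Others (D1, D4) are each worse than D2 on at least one objective.

D3, D5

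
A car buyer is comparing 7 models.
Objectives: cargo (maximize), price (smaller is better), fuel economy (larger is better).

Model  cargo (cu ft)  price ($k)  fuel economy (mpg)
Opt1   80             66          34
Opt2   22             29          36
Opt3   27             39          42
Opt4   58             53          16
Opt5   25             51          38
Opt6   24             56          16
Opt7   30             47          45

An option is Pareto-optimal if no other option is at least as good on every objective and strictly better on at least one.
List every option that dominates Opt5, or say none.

Opt3: cargo 27≥25, price 39≤51, fuel economy 42≥38 — dominates Opt5.
Opt7: cargo 30≥25, price 47≤51, fuel economy 45≥38 — dominates Opt5.
Others (Opt1, Opt2, Opt4, Opt6) are each worse than Opt5 on at least one objective.

Opt3, Opt7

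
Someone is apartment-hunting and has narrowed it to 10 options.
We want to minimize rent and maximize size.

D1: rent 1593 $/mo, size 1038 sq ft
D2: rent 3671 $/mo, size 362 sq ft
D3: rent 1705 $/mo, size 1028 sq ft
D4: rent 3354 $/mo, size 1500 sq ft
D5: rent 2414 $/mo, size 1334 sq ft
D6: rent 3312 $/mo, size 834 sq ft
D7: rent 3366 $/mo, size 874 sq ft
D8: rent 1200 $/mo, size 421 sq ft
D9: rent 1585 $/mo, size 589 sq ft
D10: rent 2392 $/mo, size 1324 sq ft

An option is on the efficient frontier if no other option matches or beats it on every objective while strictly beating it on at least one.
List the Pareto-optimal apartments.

D1, D4, D5, D8, D9, D10

D1: not dominated.
D2: dominated by D1 (rent 1593≤3671, size 1038≥362).
D3: dominated by D1 (rent 1593≤1705, size 1038≥1028).
D4: not dominated (best size).
D5: not dominated.
D6: dominated by D1 (rent 1593≤3312, size 1038≥834).
D7: dominated by D1 (rent 1593≤3366, size 1038≥874).
D8: not dominated (best rent).
D9: not dominated.
D10: not dominated.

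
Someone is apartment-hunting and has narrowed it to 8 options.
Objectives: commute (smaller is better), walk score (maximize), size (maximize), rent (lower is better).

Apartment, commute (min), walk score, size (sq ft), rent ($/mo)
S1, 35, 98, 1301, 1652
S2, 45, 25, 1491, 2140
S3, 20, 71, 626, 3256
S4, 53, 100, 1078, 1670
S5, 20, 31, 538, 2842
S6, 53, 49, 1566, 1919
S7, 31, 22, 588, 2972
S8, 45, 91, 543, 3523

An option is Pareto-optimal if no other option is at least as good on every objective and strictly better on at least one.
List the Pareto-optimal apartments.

S1, S2, S3, S4, S5, S6, S7

S1: not dominated (best rent).
S2: not dominated.
S3: not dominated.
S4: not dominated (best walk score).
S5: not dominated.
S6: not dominated (best size).
S7: not dominated.
S8: dominated by S1 (commute 35≤45, walk score 98≥91, size 1301≥543, rent 1652≤3523).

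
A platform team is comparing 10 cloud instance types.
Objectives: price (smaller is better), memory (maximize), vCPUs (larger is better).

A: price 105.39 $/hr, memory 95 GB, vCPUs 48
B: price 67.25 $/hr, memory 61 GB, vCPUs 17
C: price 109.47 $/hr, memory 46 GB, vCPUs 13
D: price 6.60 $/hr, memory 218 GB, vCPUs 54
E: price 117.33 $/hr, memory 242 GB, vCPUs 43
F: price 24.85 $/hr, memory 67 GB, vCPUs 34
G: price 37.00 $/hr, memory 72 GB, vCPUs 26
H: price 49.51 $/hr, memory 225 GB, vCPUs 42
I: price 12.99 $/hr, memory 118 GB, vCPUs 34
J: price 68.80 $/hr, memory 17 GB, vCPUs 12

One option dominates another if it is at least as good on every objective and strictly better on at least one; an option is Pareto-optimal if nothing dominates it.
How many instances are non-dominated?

A: dominated by D (price 6.60≤105.39, memory 218≥95, vCPUs 54≥48).
B: dominated by D (price 6.60≤67.25, memory 218≥61, vCPUs 54≥17).
C: dominated by A (price 105.39≤109.47, memory 95≥46, vCPUs 48≥13).
D: not dominated (best price).
E: not dominated (best memory).
F: dominated by D (price 6.60≤24.85, memory 218≥67, vCPUs 54≥34).
G: dominated by D (price 6.60≤37.00, memory 218≥72, vCPUs 54≥26).
H: not dominated.
I: dominated by D (price 6.60≤12.99, memory 218≥118, vCPUs 54≥34).
J: dominated by B (price 67.25≤68.80, memory 61≥17, vCPUs 17≥12).
Pareto-optimal: D, E, H → 3.

3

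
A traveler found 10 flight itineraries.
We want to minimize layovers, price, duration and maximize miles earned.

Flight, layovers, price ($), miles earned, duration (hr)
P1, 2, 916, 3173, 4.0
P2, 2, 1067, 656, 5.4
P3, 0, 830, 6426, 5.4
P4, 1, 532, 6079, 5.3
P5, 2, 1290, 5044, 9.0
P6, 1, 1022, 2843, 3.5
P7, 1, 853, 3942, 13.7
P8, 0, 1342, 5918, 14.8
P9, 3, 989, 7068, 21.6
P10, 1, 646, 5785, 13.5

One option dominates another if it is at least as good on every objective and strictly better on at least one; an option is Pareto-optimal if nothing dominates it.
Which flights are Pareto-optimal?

P1: not dominated.
P2: dominated by P1 (layovers 2≤2, price 916≤1067, miles earned 3173≥656, duration 4.0≤5.4).
P3: not dominated.
P4: not dominated (best price).
P5: dominated by P3 (layovers 0≤2, price 830≤1290, miles earned 6426≥5044, duration 5.4≤9.0).
P6: not dominated (best duration).
P7: dominated by P3 (layovers 0≤1, price 830≤853, miles earned 6426≥3942, duration 5.4≤13.7).
P8: dominated by P3 (layovers 0≤0, price 830≤1342, miles earned 6426≥5918, duration 5.4≤14.8).
P9: not dominated (best miles earned).
P10: dominated by P4 (layovers 1≤1, price 532≤646, miles earned 6079≥5785, duration 5.3≤13.5).

P1, P3, P4, P6, P9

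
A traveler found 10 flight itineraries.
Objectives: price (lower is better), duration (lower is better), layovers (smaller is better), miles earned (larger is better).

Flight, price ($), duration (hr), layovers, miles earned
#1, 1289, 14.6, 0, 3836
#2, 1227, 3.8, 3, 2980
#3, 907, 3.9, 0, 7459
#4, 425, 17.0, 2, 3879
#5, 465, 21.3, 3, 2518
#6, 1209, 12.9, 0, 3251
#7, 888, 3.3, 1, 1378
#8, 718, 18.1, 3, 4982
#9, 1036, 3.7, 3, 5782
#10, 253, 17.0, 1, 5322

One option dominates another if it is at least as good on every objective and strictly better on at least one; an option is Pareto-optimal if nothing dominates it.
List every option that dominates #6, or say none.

#3: price 907≤1209, duration 3.9≤12.9, layovers 0≤0, miles earned 7459≥3251 — dominates #6.
Others (#1, #2, #4, #5, #7, #8, #9, #10) are each worse than #6 on at least one objective.

#3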